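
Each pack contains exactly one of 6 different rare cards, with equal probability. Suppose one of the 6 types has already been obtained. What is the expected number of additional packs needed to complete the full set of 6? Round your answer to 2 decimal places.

Starting from 1 distinct type, each trial gives a new one with probability (6−i)/6 when i types are held, so the wait for the next new type is 6/(6−i).
E = 6/5 + 6/4 + 6/3 + 6/2 + 6/1 = 137/10 ≈ 13.70.

13.70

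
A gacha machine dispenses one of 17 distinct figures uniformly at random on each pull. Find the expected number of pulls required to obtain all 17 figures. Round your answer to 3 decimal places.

58.472

After i distinct types are collected, each trial gives a new one with probability (17−i)/17, so the expected wait for the next new type is 17/(17−i).
E = 17/17 + 17/16 + 17/15 + 17/14 + 17/13 + 17/12 + 17/11 + 17/10 + 17/9 + 17/8 + 17/7 + 17/6 + 17/5 + 17/4 + 17/3 + 17/2 + 17/1 = 42142223/720720 ≈ 58.472.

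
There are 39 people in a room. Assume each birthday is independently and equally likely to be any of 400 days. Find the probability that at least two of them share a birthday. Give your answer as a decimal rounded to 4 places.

It's easier to compute the probability that all 39 are distinct.
P(all distinct) = 400/400 · 399/400 · ··· · 362/400 ≈ 0.1473.
So the probability of at least one match is 1 − 0.1473 = 0.8527.

0.8527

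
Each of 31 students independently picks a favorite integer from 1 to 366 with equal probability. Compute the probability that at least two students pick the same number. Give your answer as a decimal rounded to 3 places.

0.729

It's easier to compute the probability that all 31 are distinct.
P(all distinct) = 366/366 · 365/366 · ··· · 336/366 ≈ 0.271.
So the probability of at least one match is 1 − 0.271 = 0.729.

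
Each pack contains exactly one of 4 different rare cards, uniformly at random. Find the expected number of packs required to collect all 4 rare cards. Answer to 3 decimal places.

8.333

After i distinct types are collected, each trial gives a new one with probability (4−i)/4, so the expected wait for the next new type is 4/(4−i).
E = 4/4 + 4/3 + 4/2 + 4/1 = 25/3 ≈ 8.333.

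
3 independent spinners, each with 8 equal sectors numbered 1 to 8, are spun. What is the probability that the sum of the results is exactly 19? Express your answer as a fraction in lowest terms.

21/512

There are 8^3 = 512 equally likely outcomes.
The number of ordered 3-tuples from {1,…,8} summing to 19 is 21.
P(sum = 19) = 21/512.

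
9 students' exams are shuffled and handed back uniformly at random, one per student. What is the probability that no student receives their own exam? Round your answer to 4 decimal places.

This is the derangement probability: permutations of 9 with no fixed point.
D(9) = 9! · (1 − 1/1! + 1/2! − ··· + (−1)^9/9!) = 133496.
P = 133496/362880 = 16687/45360 ≈ 0.3679.

0.3679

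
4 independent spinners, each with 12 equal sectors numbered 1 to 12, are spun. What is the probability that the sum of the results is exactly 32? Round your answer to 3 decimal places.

0.040

There are 12^4 = 20736 equally likely outcomes.
The number of ordered 4-tuples from {1,…,12} summing to 32 is 829.
P(sum = 32) = 829/20736 ≈ 0.040.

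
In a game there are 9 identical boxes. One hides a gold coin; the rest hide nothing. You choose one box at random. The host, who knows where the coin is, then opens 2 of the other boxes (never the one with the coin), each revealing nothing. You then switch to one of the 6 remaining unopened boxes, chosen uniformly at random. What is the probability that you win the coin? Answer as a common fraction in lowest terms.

4/27

Your original box holds the coin with probability 1/9, so the other 8 collectively hold it with probability 8/9.
The host can always find 2 empty boxes to open, so the reveals don't change that 8/9; it is now spread over the 6 remaining unopened boxes.
P(win by switching) = (8/9) · (1/6) = 4/27.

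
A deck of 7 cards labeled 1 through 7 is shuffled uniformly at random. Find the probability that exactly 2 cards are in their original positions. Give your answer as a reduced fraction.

Choose which 2 of the 7 are fixed: C(7,2) = 21 ways.
The remaining 5 must have no fixed point: D(5) = 44.
P = 21·44/5040 = 11/60.

11/60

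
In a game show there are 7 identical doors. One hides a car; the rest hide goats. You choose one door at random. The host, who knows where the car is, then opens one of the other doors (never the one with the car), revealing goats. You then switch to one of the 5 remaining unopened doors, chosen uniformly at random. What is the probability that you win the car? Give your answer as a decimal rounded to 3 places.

Your original door holds the car with probability 1/7, so the other 6 collectively hold it with probability 6/7.
The host can always find an empty door to open, so this doesn't change that 6/7; it is now spread over the 5 remaining unopened doors.
P(win by switching) = (6/7) · (1/5) = 6/35 ≈ 0.171.

0.171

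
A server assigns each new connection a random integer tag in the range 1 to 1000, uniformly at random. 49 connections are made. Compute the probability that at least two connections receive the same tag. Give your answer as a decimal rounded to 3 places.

It's easier to compute the probability that all 49 are distinct.
P(all distinct) = 1000/1000 · 999/1000 · ··· · 952/1000 ≈ 0.303.
So the probability of at least one match is 1 − 0.303 = 0.697.

0.697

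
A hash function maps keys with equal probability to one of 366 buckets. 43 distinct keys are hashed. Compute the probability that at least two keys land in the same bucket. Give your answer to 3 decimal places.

It's easier to compute the probability that all 43 are distinct.
P(all distinct) = 366/366 · 365/366 · ··· · 324/366 ≈ 0.077.
So the probability of at least one match is 1 − 0.077 = 0.923.

0.923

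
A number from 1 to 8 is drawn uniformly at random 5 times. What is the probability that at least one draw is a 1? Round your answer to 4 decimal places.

P(no draw is a 1) = (7/8)^5 ≈ 0.5129.
P(at least one) = 1 − 0.5129 = 0.4871.

0.4871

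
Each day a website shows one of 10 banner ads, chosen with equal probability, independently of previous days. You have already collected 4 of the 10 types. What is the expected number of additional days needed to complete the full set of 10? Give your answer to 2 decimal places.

24.50

Starting from 4 distinct types, each trial gives a new one with probability (10−i)/10 when i types are held, so the wait for the next new type is 10/(10−i).
E = 10/6 + 10/5 + 10/4 + 10/3 + 10/2 + 10/1 = 49/2 ≈ 24.50.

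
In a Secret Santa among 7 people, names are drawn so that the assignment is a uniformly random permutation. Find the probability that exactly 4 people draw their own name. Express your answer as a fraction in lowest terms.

Choose which 4 of the 7 are fixed: C(7,4) = 35 ways.
The remaining 3 must have no fixed point: D(3) = 2.
P = 35·2/5040 = 1/72.

1/72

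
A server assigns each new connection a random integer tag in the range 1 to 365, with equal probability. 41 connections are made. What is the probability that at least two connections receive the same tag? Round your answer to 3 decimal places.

0.903

It's easier to compute the probability that all 41 are distinct.
P(all distinct) = 365/365 · 364/365 · ··· · 325/365 ≈ 0.097.
So the probability of at least one match is 1 − 0.097 = 0.903.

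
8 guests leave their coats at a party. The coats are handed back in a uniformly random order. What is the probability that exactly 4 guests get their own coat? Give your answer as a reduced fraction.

1/64

Choose which 4 of the 8 are fixed: C(8,4) = 70 ways.
The remaining 4 must have no fixed point: D(4) = 9.
P = 70·9/40320 = 1/64.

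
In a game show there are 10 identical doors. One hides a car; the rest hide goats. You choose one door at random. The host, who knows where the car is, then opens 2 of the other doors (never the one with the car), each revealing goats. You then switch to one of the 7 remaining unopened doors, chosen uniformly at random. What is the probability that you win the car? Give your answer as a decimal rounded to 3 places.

Your original door holds the car with probability 1/10, so the other 9 collectively hold it with probability 9/10.
The host can always find 2 empty doors to open, so the reveals don't change that 9/10; it is now spread over the 7 remaining unopened doors.
P(win by switching) = (9/10) · (1/7) = 9/70 ≈ 0.129.

0.129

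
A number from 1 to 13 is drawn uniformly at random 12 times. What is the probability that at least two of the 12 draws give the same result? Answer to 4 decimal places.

P(all 12 different) = 13/13 · 12/13 · ··· · 2/13 ≈ 0.0003.
P(at least two equal) = 1 − 0.0003 = 0.9997.

0.9997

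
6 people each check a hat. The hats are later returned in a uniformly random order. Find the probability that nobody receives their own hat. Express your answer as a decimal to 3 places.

This is the derangement probability: permutations of 6 with no fixed point.
D(6) = 6! · (1 − 1/1! + 1/2! − ··· + (−1)^6/6!) = 265.
P = 265/720 = 53/144 ≈ 0.368.

0.368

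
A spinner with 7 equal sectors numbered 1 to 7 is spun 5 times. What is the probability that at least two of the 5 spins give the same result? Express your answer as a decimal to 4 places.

P(all 5 different) = 7/7 · 6/7 · ··· · 3/7 ≈ 0.1499.
P(at least two equal) = 1 − 0.1499 = 0.8501.

0.8501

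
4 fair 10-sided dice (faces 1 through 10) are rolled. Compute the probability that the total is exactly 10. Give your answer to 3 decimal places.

There are 10^4 = 10000 equally likely outcomes.
The number of ordered 4-tuples from {1,…,10} summing to 10 is 84.
P(sum = 10) = 84/10000 = 21/2500 ≈ 0.008.

0.008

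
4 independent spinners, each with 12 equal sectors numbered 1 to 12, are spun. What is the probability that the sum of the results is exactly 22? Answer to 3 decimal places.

There are 12^4 = 20736 equally likely outcomes.
The number of ordered 4-tuples from {1,…,12} summing to 22 is 994.
P(sum = 22) = 994/20736 = 497/10368 ≈ 0.048.

0.048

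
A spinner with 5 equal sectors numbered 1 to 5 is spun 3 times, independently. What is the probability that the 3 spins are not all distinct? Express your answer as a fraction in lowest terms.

13/25

P(all 3 different) = 5/5 · 4/5 · ··· · 3/5 = 12/25.
P(at least two equal) = 1 − 12/25 = 13/25.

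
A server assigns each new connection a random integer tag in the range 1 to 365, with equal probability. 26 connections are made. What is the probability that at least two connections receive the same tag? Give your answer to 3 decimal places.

0.598

It's easier to compute the probability that all 26 are distinct.
P(all distinct) = 365/365 · 364/365 · ··· · 340/365 ≈ 0.402.
So the probability of at least one match is 1 − 0.402 = 0.598.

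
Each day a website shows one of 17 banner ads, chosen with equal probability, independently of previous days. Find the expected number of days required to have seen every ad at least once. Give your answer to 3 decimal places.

58.472

After i distinct types are collected, each trial gives a new one with probability (17−i)/17, so the expected wait for the next new type is 17/(17−i).
E = 17/17 + 17/16 + 17/15 + 17/14 + 17/13 + 17/12 + 17/11 + 17/10 + 17/9 + 17/8 + 17/7 + 17/6 + 17/5 + 17/4 + 17/3 + 17/2 + 17/1 = 42142223/720720 ≈ 58.472.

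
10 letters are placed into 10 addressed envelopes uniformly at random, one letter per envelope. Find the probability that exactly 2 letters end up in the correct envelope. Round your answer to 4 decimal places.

0.1839

Choose which 2 of the 10 are fixed: C(10,2) = 45 ways.
The remaining 8 must have no fixed point: D(8) = 14833.
P = 45·14833/3628800 = 2119/11520 ≈ 0.1839.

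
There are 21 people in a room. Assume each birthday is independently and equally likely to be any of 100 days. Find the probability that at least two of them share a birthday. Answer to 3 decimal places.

0.896

It's easier to compute the probability that all 21 are distinct.
P(all distinct) = 100/100 · 99/100 · ··· · 80/100 ≈ 0.104.
So the probability of at least one match is 1 − 0.104 = 0.896.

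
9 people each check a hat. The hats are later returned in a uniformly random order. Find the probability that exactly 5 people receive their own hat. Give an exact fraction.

1/320

Choose which 5 of the 9 are fixed: C(9,5) = 126 ways.
The remaining 4 must have no fixed point: D(4) = 9.
P = 126·9/362880 = 1/320.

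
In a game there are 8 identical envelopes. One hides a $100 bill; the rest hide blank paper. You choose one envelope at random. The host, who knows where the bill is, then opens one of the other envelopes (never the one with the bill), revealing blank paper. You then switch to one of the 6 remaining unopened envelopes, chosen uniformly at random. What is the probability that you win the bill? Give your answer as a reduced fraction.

7/48

Your original envelope holds the bill with probability 1/8, so the other 7 collectively hold it with probability 7/8.
The host can always find an empty envelope to open, so this doesn't change that 7/8; it is now spread over the 6 remaining unopened envelopes.
P(win by switching) = (7/8) · (1/6) = 7/48.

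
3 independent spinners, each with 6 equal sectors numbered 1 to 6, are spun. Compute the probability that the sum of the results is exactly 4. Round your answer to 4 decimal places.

0.0139

There are 6^3 = 216 equally likely outcomes.
The number of ordered 3-tuples from {1,…,6} summing to 4 is 3.
P(sum = 4) = 3/216 = 1/72 ≈ 0.0139.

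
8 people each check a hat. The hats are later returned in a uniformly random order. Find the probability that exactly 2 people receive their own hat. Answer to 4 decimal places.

0.1840

Choose which 2 of the 8 are fixed: C(8,2) = 28 ways.
The remaining 6 must have no fixed point: D(6) = 265.
P = 28·265/40320 = 53/288 ≈ 0.1840.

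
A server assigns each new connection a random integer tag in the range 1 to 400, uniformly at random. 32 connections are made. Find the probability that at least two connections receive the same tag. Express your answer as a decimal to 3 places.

It's easier to compute the probability that all 32 are distinct.
P(all distinct) = 400/400 · 399/400 · ··· · 369/400 ≈ 0.280.
So the probability of at least one match is 1 − 0.280 = 0.720.

0.720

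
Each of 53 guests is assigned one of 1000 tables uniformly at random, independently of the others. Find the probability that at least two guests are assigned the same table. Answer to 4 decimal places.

0.7541

It's easier to compute the probability that all 53 are distinct.
P(all distinct) = 1000/1000 · 999/1000 · ··· · 948/1000 ≈ 0.2459.
So the probability of at least one match is 1 − 0.2459 = 0.7541.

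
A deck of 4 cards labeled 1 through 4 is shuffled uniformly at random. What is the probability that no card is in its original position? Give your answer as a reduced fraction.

This is the derangement probability: permutations of 4 with no fixed point.
D(4) = 4! · (1 − 1/1! + 1/2! − ··· + (−1)^4/4!) = 9.
P = 9/24 = 3/8.

3/8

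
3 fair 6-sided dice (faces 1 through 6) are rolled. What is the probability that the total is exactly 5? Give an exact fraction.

There are 6^3 = 216 equally likely outcomes.
The number of ordered 3-tuples from {1,…,6} summing to 5 is 6.
P(sum = 5) = 6/216 = 1/36.

1/36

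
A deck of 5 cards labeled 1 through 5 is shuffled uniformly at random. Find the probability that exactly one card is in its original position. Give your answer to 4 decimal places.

Choose which one is fixed: C(5,1) = 5 ways.
The remaining 4 must have no fixed point: D(4) = 9.
P = 5·9/120 = 3/8 ≈ 0.3750.

0.3750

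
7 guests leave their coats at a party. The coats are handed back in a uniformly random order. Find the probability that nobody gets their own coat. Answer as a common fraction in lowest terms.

This is the derangement probability: permutations of 7 with no fixed point.
D(7) = 7! · (1 − 1/1! + 1/2! − ··· + (−1)^7/7!) = 1854.
P = 1854/5040 = 103/280.

103/280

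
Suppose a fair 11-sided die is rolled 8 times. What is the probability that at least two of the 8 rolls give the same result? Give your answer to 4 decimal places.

P(all 8 different) = 11/11 · 10/11 · ··· · 4/11 ≈ 0.0310.
P(at least two equal) = 1 − 0.0310 = 0.9690.

0.9690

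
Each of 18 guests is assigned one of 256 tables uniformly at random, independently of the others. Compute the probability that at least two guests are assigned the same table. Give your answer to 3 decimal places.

0.458

It's easier to compute the probability that all 18 are distinct.
P(all distinct) = 256/256 · 255/256 · ··· · 239/256 ≈ 0.542.
So the probability of at least one match is 1 − 0.542 = 0.458.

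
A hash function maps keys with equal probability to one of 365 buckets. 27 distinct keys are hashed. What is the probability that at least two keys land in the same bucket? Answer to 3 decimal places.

It's easier to compute the probability that all 27 are distinct.
P(all distinct) = 365/365 · 364/365 · ··· · 339/365 ≈ 0.373.
So the probability of at least one match is 1 − 0.373 = 0.627.

0.627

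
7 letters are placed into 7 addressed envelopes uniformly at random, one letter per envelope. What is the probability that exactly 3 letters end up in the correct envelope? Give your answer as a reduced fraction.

1/16

Choose which 3 of the 7 are fixed: C(7,3) = 35 ways.
The remaining 4 must have no fixed point: D(4) = 9.
P = 35·9/5040 = 1/16.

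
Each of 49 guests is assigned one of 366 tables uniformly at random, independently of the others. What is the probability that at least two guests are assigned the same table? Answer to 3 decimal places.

0.965

It's easier to compute the probability that all 49 are distinct.
P(all distinct) = 366/366 · 365/366 · ··· · 318/366 ≈ 0.035.
So the probability of at least one match is 1 − 0.035 = 0.965.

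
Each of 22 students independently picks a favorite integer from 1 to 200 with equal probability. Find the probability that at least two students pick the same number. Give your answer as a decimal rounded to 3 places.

0.698

It's easier to compute the probability that all 22 are distinct.
P(all distinct) = 200/200 · 199/200 · ··· · 179/200 ≈ 0.302.
So the probability of at least one match is 1 − 0.302 = 0.698.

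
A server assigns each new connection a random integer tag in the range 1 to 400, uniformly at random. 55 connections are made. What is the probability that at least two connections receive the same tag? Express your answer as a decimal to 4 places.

It's easier to compute the probability that all 55 are distinct.
P(all distinct) = 400/400 · 399/400 · ··· · 346/400 ≈ 0.0204.
So the probability of at least one match is 1 − 0.0204 = 0.9796.

0.9796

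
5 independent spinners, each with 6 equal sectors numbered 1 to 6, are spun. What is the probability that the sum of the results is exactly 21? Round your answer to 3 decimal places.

0.069

There are 6^5 = 7776 equally likely outcomes.
The number of ordered 5-tuples from {1,…,6} summing to 21 is 540.
P(sum = 21) = 540/7776 = 5/72 ≈ 0.069.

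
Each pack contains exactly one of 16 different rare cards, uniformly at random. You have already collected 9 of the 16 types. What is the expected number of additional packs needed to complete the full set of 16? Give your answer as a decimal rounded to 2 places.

41.49

Starting from 9 distinct types, each trial gives a new one with probability (16−i)/16 when i types are held, so the wait for the next new type is 16/(16−i).
E = 16/7 + 16/6 + 16/5 + 16/4 + 16/3 + 16/2 + 16/1 = 1452/35 ≈ 41.49.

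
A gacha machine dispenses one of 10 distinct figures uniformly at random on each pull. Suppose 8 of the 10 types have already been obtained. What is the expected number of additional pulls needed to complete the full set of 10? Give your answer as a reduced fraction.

Starting from 8 distinct types, each trial gives a new one with probability (10−i)/10 when i types are held, so the wait for the next new type is 10/(10−i).
E = 10/2 + 10/1 = 15.

15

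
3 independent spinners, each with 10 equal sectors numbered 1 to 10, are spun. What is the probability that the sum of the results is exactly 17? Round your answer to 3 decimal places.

0.075

There are 10^3 = 1000 equally likely outcomes.
The number of ordered 3-tuples from {1,…,10} summing to 17 is 75.
P(sum = 17) = 75/1000 = 3/40 ≈ 0.075.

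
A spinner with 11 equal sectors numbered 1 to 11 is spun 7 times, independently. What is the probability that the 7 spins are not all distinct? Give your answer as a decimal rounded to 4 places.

P(all 7 different) = 11/11 · 10/11 · ··· · 5/11 ≈ 0.0853.
P(at least two equal) = 1 − 0.0853 = 0.9147.

0.9147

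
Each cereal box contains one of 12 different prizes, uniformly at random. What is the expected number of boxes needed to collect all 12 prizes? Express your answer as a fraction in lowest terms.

86021/2310

After i distinct types are collected, each trial gives a new one with probability (12−i)/12, so the expected wait for the next new type is 12/(12−i).
E = 12/12 + 12/11 + 12/10 + 12/9 + 12/8 + 12/7 + 12/6 + 12/5 + 12/4 + 12/3 + 12/2 + 12/1 = 86021/2310.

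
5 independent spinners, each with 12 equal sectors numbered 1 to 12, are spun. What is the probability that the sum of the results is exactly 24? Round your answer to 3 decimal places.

0.029

There are 12^5 = 248832 equally likely outcomes.
The number of ordered 5-tuples from {1,…,12} summing to 24 is 7205.
P(sum = 24) = 7205/248832 ≈ 0.029.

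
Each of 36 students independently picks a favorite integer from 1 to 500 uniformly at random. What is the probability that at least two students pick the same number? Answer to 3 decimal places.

It's easier to compute the probability that all 36 are distinct.
P(all distinct) = 500/500 · 499/500 · ··· · 465/500 ≈ 0.275.
So the probability of at least one match is 1 − 0.275 = 0.725.

0.725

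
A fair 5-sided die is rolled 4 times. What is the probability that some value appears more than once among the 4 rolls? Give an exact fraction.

P(all 4 different) = 5/5 · 4/5 · ··· · 2/5 = 24/125.
P(at least two equal) = 1 − 24/125 = 101/125.

101/125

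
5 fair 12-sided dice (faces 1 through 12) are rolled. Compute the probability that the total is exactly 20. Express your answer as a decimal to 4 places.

There are 12^5 = 248832 equally likely outcomes.
The number of ordered 5-tuples from {1,…,12} summing to 20 is 3701.
P(sum = 20) = 3701/248832 ≈ 0.0149.

0.0149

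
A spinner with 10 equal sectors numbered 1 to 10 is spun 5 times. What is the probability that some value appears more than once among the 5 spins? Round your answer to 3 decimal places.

0.698

P(all 5 different) = 10/10 · 9/10 · ··· · 6/10 ≈ 0.302.
P(at least two equal) = 1 − 0.302 = 0.698.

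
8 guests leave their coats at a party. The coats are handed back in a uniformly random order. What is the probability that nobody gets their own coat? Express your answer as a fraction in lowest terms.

2119/5760

This is the derangement probability: permutations of 8 with no fixed point.
D(8) = 8! · (1 − 1/1! + 1/2! − ··· + (−1)^8/8!) = 14833.
P = 14833/40320 = 2119/5760.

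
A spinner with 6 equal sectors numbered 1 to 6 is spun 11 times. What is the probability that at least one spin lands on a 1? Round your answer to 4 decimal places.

0.8654

P(no spin lands on a 1) = (5/6)^11 ≈ 0.1346.
P(at least one) = 1 − 0.1346 = 0.8654.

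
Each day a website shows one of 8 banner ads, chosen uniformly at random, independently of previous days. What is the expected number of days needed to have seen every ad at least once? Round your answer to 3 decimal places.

After i distinct types are collected, each trial gives a new one with probability (8−i)/8, so the expected wait for the next new type is 8/(8−i).
E = 8/8 + 8/7 + 8/6 + 8/5 + 8/4 + 8/3 + 8/2 + 8/1 = 761/35 ≈ 21.743.

21.743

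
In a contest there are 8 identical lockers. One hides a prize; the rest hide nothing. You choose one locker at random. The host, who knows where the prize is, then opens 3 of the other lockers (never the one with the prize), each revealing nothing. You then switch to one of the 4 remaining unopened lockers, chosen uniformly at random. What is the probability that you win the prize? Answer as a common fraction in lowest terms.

Your original locker holds the prize with probability 1/8, so the other 7 collectively hold it with probability 7/8.
The host can always find 3 empty lockers to open, so the reveals don't change that 7/8; it is now spread over the 4 remaining unopened lockers.
P(win by switching) = (7/8) · (1/4) = 7/32.

7/32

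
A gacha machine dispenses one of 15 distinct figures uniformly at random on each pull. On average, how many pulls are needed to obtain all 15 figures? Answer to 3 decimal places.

After i distinct types are collected, each trial gives a new one with probability (15−i)/15, so the expected wait for the next new type is 15/(15−i).
E = 15/15 + 15/14 + 15/13 + 15/12 + 15/11 + 15/10 + 15/9 + 15/8 + 15/7 + 15/6 + 15/5 + 15/4 + 15/3 + 15/2 + 15/1 = 1195757/24024 ≈ 49.773.

49.773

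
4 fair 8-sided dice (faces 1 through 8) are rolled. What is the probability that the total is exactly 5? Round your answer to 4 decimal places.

There are 8^4 = 4096 equally likely outcomes.
The number of ordered 4-tuples from {1,…,8} summing to 5 is 4.
P(sum = 5) = 4/4096 = 1/1024 ≈ 0.0010.

0.0010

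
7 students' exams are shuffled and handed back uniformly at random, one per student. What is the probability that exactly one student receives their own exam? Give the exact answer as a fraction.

53/144

Choose which one is fixed: C(7,1) = 7 ways.
The remaining 6 must have no fixed point: D(6) = 265.
P = 7·265/5040 = 53/144.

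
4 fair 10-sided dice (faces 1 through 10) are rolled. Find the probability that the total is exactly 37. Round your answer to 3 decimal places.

There are 10^4 = 10000 equally likely outcomes.
The number of ordered 4-tuples from {1,…,10} summing to 37 is 20.
P(sum = 37) = 20/10000 = 1/500 ≈ 0.002.

0.002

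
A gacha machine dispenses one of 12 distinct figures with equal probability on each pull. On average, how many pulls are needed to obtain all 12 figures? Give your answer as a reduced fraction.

86021/2310

After i distinct types are collected, each trial gives a new one with probability (12−i)/12, so the expected wait for the next new type is 12/(12−i).
E = 12/12 + 12/11 + 12/10 + 12/9 + 12/8 + 12/7 + 12/6 + 12/5 + 12/4 + 12/3 + 12/2 + 12/1 = 86021/2310.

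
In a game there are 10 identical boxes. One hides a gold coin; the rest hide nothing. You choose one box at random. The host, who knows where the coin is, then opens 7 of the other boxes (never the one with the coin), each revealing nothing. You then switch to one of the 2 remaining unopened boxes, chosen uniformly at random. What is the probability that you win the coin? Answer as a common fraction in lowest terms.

9/20

Your original box holds the coin with probability 1/10, so the other 9 collectively hold it with probability 9/10.
The host can always find 7 empty boxes to open, so the reveals don't change that 9/10; it is now spread over the 2 remaining unopened boxes.
P(win by switching) = (9/10) · (1/2) = 9/20.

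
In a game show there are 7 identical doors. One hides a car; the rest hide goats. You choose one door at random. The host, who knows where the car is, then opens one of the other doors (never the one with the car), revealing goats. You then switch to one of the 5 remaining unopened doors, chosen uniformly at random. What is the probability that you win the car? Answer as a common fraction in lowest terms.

6/35

Your original door holds the car with probability 1/7, so the other 6 collectively hold it with probability 6/7.
The host can always find an empty door to open, so this doesn't change that 6/7; it is now spread over the 5 remaining unopened doors.
P(win by switching) = (6/7) · (1/5) = 6/35.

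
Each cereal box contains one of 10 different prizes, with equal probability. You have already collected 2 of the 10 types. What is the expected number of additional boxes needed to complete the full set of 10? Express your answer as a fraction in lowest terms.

761/28

Starting from 2 distinct types, each trial gives a new one with probability (10−i)/10 when i types are held, so the wait for the next new type is 10/(10−i).
E = 10/8 + 10/7 + 10/6 + 10/5 + 10/4 + 10/3 + 10/2 + 10/1 = 761/28.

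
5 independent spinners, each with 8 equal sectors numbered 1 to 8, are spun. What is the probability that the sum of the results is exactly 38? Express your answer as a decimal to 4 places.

0.0005

There are 8^5 = 32768 equally likely outcomes.
The number of ordered 5-tuples from {1,…,8} summing to 38 is 15.
P(sum = 38) = 15/32768 ≈ 0.0005.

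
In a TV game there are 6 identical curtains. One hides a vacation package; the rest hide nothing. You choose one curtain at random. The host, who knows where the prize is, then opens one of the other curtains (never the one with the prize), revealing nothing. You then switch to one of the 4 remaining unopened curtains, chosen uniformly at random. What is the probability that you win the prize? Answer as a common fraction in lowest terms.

Your original curtain holds the prize with probability 1/6, so the other 5 collectively hold it with probability 5/6.
The host can always find an empty curtain to open, so this doesn't change that 5/6; it is now spread over the 4 remaining unopened curtains.
P(win by switching) = (5/6) · (1/4) = 5/24.

5/24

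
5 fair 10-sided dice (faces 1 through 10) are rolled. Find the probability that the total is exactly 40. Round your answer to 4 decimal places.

0.0100

There are 10^5 = 100000 equally likely outcomes.
The number of ordered 5-tuples from {1,…,10} summing to 40 is 996.
P(sum = 40) = 996/100000 = 249/25000 ≈ 0.0100.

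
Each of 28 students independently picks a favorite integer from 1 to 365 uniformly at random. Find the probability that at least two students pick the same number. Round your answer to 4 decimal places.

It's easier to compute the probability that all 28 are distinct.
P(all distinct) = 365/365 · 364/365 · ··· · 338/365 ≈ 0.3455.
So the probability of at least one match is 1 − 0.3455 = 0.6545.

0.6545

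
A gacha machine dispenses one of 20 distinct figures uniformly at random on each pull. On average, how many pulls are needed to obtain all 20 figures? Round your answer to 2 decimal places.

After i distinct types are collected, each trial gives a new one with probability (20−i)/20, so the expected wait for the next new type is 20/(20−i).
E = 20/20 + 20/19 + 20/18 + 20/17 + 20/16 + 20/15 + 20/14 + 20/13 + 20/12 + 20/11 + 20/10 + 20/9 + 20/8 + 20/7 + 20/6 + 20/5 + 20/4 + 20/3 + 20/2 + 20/1 = 279175675/3879876 ≈ 71.95.

71.95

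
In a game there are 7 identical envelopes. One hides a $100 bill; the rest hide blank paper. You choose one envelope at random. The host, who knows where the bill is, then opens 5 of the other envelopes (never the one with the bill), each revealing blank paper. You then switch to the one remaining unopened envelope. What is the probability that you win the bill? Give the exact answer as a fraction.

Your original envelope holds the bill with probability 1/7, so the other 6 collectively hold it with probability 6/7.
The host can always find 5 empty envelopes to open, so the reveals don't change that 6/7; it is now spread over the 1 remaining unopened envelope.
P(win by switching) = (6/7) · (1/1) = 6/7.

6/7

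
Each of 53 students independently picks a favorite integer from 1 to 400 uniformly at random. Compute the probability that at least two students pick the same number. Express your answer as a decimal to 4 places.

It's easier to compute the probability that all 53 are distinct.
P(all distinct) = 400/400 · 399/400 · ··· · 348/400 ≈ 0.0271.
So the probability of at least one match is 1 − 0.0271 = 0.9729.

0.9729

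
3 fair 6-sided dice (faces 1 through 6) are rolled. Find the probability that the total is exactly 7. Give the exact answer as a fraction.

There are 6^3 = 216 equally likely outcomes.
The number of ordered 3-tuples from {1,…,6} summing to 7 is 15.
P(sum = 7) = 15/216 = 5/72.

5/72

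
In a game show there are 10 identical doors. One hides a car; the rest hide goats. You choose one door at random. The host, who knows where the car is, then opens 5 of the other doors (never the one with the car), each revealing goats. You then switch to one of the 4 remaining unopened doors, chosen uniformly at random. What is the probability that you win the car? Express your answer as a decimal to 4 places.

0.2250

Your original door holds the car with probability 1/10, so the other 9 collectively hold it with probability 9/10.
The host can always find 5 empty doors to open, so the reveals don't change that 9/10; it is now spread over the 4 remaining unopened doors.
P(win by switching) = (9/10) · (1/4) = 9/40 ≈ 0.2250.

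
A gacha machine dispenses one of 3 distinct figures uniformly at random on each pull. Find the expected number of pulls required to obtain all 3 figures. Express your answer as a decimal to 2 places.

5.50

After i distinct types are collected, each trial gives a new one with probability (3−i)/3, so the expected wait for the next new type is 3/(3−i).
E = 3/3 + 3/2 + 3/1 = 11/2 ≈ 5.50.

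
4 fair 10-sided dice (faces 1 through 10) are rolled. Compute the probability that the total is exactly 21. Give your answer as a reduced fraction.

There are 10^4 = 10000 equally likely outcomes.
The number of ordered 4-tuples from {1,…,10} summing to 21 is 660.
P(sum = 21) = 660/10000 = 33/500.

33/500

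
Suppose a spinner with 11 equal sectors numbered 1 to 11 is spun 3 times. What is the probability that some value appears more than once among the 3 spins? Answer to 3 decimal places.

0.256

P(all 3 different) = 11/11 · 10/11 · ··· · 9/11 ≈ 0.744.
P(at least two equal) = 1 − 0.744 = 0.256.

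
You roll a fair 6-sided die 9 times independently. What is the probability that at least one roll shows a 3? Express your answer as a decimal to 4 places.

P(no roll shows a 3) = (5/6)^9 ≈ 0.1938.
P(at least one) = 1 − 0.1938 = 0.8062.

0.8062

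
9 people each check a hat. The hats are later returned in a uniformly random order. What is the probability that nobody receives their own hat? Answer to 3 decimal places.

0.368

This is the derangement probability: permutations of 9 with no fixed point.
D(9) = 9! · (1 − 1/1! + 1/2! − ··· + (−1)^9/9!) = 133496.
P = 133496/362880 = 16687/45360 ≈ 0.368.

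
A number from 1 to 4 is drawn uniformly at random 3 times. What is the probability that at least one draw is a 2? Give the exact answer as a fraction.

P(no draw is a 2) = (3/4)^3 = 27/64.
P(at least one) = 1 − 27/64 = 37/64.

37/64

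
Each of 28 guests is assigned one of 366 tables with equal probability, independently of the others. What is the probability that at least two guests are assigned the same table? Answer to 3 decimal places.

It's easier to compute the probability that all 28 are distinct.
P(all distinct) = 366/366 · 365/366 · ··· · 339/366 ≈ 0.347.
So the probability of at least one match is 1 − 0.347 = 0.653.

0.653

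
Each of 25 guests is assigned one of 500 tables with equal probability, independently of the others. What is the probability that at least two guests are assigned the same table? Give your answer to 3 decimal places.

It's easier to compute the probability that all 25 are distinct.
P(all distinct) = 500/500 · 499/500 · ··· · 476/500 ≈ 0.543.
So the probability of at least one match is 1 − 0.543 = 0.457.

0.457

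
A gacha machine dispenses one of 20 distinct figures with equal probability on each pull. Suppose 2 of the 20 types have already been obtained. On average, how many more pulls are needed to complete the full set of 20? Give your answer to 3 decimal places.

Starting from 2 distinct types, each trial gives a new one with probability (20−i)/20 when i types are held, so the wait for the next new type is 20/(20−i).
E = 20/18 + 20/17 + 20/16 + 20/15 + 20/14 + 20/13 + 20/12 + 20/11 + 20/10 + 20/9 + 20/8 + 20/7 + 20/6 + 20/5 + 20/4 + 20/3 + 20/2 + 20/1 = 14274301/204204 ≈ 69.902.

69.902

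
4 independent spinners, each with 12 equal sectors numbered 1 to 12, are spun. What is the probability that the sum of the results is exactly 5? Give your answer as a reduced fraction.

1/5184

There are 12^4 = 20736 equally likely outcomes.
The number of ordered 4-tuples from {1,…,12} summing to 5 is 4.
P(sum = 5) = 4/20736 = 1/5184.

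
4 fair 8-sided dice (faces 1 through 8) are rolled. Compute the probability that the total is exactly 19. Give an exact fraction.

There are 8^4 = 4096 equally likely outcomes.
The number of ordered 4-tuples from {1,…,8} summing to 19 is 336.
P(sum = 19) = 336/4096 = 21/256.

21/256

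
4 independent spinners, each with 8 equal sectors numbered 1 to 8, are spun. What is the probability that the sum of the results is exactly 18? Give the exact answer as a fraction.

There are 8^4 = 4096 equally likely outcomes.
The number of ordered 4-tuples from {1,…,8} summing to 18 is 344.
P(sum = 18) = 344/4096 = 43/512.

43/512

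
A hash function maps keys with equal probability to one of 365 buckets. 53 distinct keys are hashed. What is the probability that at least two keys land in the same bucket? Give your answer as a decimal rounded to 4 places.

0.9811

It's easier to compute the probability that all 53 are distinct.
P(all distinct) = 365/365 · 364/365 · ··· · 313/365 ≈ 0.0189.
So the probability of at least one match is 1 − 0.0189 = 0.9811.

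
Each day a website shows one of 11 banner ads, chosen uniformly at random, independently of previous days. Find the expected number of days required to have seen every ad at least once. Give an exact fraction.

83711/2520

After i distinct types are collected, each trial gives a new one with probability (11−i)/11, so the expected wait for the next new type is 11/(11−i).
E = 11/11 + 11/10 + 11/9 + 11/8 + 11/7 + 11/6 + 11/5 + 11/4 + 11/3 + 11/2 + 11/1 = 83711/2520.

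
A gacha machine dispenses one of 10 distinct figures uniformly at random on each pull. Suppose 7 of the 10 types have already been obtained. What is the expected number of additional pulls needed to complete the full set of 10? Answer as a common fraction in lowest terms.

55/3

Starting from 7 distinct types, each trial gives a new one with probability (10−i)/10 when i types are held, so the wait for the next new type is 10/(10−i).
E = 10/3 + 10/2 + 10/1 = 55/3.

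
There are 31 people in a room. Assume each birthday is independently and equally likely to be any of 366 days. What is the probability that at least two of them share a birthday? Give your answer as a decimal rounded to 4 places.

0.7295

It's easier to compute the probability that all 31 are distinct.
P(all distinct) = 366/366 · 365/366 · ··· · 336/366 ≈ 0.2705.
So the probability of at least one match is 1 − 0.2705 = 0.7295.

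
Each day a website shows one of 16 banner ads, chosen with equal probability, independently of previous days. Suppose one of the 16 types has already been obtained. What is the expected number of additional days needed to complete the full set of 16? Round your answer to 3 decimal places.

Starting from 1 distinct type, each trial gives a new one with probability (16−i)/16 when i types are held, so the wait for the next new type is 16/(16−i).
E = 16/15 + 16/14 + 16/13 + 16/12 + 16/11 + 16/10 + 16/9 + 16/8 + 16/7 + 16/6 + 16/5 + 16/4 + 16/3 + 16/2 + 16/1 = 2391514/45045 ≈ 53.092.

53.092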